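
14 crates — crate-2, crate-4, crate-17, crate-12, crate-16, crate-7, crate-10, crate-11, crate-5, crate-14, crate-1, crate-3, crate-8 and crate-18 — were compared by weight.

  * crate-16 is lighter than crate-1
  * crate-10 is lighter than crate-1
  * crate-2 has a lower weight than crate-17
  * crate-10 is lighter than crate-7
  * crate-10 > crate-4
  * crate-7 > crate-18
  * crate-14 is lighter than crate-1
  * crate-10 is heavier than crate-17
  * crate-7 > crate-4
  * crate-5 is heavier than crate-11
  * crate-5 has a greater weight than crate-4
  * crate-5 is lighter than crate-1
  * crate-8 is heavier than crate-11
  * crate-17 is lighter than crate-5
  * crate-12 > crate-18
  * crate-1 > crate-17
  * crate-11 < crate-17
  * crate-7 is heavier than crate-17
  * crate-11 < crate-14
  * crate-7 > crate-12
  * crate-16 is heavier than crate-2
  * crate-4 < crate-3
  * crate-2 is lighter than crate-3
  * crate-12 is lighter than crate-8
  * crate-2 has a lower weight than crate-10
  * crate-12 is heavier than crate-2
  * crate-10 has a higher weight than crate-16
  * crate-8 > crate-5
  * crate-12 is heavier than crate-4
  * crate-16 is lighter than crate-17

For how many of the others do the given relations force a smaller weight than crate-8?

8

The elements the relations force below crate-8 are crate-2, crate-16, crate-4, crate-18, crate-12, crate-11, crate-17, crate-5 — no chain reaches any other.
That is 8.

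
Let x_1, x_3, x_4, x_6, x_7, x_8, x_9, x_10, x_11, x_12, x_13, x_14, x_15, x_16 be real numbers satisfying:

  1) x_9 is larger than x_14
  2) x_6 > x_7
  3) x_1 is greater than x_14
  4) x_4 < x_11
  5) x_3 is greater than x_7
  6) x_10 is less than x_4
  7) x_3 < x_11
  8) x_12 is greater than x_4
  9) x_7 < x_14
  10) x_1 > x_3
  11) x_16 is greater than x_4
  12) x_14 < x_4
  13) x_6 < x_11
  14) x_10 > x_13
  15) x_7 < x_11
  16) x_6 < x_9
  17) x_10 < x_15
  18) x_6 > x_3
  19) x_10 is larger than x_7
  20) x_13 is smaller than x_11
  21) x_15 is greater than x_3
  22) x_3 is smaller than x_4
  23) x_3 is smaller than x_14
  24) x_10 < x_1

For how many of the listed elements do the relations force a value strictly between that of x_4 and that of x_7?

3

Chaining upward from x_7 reaches: x_3, x_10, x_14, x_6, x_15, x_11, x_12, x_9, x_1, x_16.
Chaining downward from x_4 reaches: x_13, x_3, x_10, x_14.
Strictly between x_7 and x_4 are those in both lists: x_3, x_10, x_14 — 3 elements.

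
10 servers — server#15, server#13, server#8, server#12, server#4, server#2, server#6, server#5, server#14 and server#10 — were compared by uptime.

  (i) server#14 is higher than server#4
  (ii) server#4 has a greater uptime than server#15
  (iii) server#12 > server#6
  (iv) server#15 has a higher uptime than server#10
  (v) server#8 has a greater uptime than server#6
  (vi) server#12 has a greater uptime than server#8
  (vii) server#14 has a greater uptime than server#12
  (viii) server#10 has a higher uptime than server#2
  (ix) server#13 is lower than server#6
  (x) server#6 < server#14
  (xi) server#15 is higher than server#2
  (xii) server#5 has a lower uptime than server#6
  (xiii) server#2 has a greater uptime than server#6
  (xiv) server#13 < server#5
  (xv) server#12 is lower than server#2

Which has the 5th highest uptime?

Piecing the relations together gives one ordering: server#13 < server#5 < server#6 < server#8 < server#12 < server#2 < server#10 < server#15 < server#4 < server#14.
Counting 5 from the largest end gives server#2.

server#2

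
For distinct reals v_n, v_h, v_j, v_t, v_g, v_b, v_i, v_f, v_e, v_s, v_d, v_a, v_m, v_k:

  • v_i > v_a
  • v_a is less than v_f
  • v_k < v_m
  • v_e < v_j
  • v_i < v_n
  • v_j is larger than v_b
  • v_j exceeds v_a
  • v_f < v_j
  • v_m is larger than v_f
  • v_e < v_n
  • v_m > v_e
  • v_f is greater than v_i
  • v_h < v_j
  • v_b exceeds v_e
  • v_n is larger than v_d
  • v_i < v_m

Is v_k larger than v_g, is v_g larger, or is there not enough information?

undetermined

Following every chain through v_k: above v_k we get v_m.
v_g is not reached, and no chain runs the other way from v_g to v_k.
So the given relations leave the order of v_k and v_g undetermined.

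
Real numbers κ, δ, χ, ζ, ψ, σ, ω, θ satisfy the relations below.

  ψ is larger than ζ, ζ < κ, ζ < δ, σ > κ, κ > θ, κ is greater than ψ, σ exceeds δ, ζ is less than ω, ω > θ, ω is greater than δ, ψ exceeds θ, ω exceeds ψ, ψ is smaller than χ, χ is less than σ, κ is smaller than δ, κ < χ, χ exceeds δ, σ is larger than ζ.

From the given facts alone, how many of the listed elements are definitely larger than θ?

6

From θ the given relations immediately reach ψ, κ, ω.
From those, δ, χ, σ — 6 in total.
No other element is forced above θ by the given relations, so the count is 6.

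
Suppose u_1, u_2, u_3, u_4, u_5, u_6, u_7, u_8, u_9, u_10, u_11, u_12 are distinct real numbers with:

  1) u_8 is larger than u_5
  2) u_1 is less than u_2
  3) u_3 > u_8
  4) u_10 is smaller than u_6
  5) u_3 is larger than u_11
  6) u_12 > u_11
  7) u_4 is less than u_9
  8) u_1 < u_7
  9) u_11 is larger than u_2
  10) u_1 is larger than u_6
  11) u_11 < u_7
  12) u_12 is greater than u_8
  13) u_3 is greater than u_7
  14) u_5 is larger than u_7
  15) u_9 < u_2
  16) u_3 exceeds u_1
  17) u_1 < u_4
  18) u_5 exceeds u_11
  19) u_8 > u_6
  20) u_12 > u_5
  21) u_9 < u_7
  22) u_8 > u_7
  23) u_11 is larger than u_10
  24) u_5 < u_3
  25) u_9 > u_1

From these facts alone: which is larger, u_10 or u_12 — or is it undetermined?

u_10 < u_6 and u_6 < u_1 give u_10 < u_1.
With u_1 < u_4: u_10 < u_6 < u_1 < u_4.
Then u_4 < u_9 extends the chain to u_9.
With u_9 < u_2: u_10 < u_6 < u_1 < u_4 < u_9 < u_2.
Then u_2 < u_11 extends the chain to u_11.
Then u_11 < u_7 extends the chain to u_7.
With u_7 < u_5: u_10 < u_6 < u_1 < u_4 < u_9 < u_2 < u_11 < u_7 < u_5.
With u_5 < u_8: u_10 < u_6 < u_1 < u_4 < u_9 < u_2 < u_11 < u_7 < u_5 < u_8.
With u_8 < u_12: u_10 < u_6 < u_1 < u_4 < u_9 < u_2 < u_11 < u_7 < u_5 < u_8 < u_12.
So u_12 is larger.

u_12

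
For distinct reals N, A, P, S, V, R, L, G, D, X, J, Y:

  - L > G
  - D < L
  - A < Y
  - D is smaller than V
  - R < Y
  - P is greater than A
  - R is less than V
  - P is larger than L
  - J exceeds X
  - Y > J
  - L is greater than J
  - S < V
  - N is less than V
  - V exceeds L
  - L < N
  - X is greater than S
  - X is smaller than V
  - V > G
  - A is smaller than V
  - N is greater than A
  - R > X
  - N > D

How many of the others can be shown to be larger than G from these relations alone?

The elements the relations force above G are L, P, N, V — no chain reaches any other.
That is 4.

4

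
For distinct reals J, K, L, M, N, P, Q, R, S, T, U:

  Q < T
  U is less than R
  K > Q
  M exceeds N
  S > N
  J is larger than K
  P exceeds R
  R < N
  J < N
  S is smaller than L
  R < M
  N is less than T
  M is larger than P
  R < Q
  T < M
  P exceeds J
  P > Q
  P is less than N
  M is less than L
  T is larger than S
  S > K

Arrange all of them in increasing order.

U < R < Q < K < J < P < N < S < T < M < L

Nothing is placed below U, so it is least; from there U < R; R < Q; Q < K; K < J; J < P; P < N; N < S; S < T; T < M; M < L, each given directly.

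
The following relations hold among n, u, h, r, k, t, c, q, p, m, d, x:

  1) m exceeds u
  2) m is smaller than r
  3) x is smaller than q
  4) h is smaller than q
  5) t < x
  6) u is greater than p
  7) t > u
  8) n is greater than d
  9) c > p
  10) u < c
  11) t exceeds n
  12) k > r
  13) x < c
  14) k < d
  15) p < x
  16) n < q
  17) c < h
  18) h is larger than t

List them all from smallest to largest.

Nothing is placed below p, so it is least; from there p < u; u < m; m < r; r < k; k < d; d < n; n < t; t < x; x < c; c < h; h < q, each given directly.

p < u < m < r < k < d < n < t < x < c < h < q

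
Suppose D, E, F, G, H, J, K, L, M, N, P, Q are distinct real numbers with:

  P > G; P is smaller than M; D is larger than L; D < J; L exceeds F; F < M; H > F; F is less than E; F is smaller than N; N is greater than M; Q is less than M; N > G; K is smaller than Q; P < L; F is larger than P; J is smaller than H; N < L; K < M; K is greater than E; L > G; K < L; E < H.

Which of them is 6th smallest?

Q

Chaining the given pairs: G < P < F < E < K < Q < M < N < L < D < J < H.
Counting 6 from the smallest end gives Q.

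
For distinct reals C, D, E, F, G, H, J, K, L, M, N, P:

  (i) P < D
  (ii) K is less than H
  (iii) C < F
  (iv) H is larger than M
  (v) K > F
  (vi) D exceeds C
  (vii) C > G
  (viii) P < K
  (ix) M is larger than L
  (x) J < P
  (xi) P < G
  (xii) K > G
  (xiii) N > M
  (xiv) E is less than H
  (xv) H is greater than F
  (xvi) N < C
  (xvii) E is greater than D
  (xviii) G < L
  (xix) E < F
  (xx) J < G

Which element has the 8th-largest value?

M

Chaining the given pairs: J < P < G < L < M < N < C < D < E < F < K < H.
Counting 8 from the largest end gives M.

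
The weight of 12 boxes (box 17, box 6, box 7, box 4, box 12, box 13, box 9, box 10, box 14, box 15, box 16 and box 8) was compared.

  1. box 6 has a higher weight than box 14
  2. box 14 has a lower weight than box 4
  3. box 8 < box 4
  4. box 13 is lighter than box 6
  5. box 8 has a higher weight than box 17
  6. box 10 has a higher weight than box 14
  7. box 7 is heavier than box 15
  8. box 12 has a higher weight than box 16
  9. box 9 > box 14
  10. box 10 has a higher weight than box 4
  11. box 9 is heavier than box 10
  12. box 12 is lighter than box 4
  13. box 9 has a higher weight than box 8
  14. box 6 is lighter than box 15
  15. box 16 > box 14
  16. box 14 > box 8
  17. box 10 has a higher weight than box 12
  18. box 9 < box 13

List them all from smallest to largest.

box 17 < box 8 < box 14 < box 16 < box 12 < box 4 < box 10 < box 9 < box 13 < box 6 < box 15 < box 7

Each adjacent pair is fixed by a given relation: box 17 < box 8; box 8 < box 14; box 14 < box 16; box 16 < box 12; box 12 < box 4; box 4 < box 10; box 10 < box 9; box 9 < box 13; box 13 < box 6; box 6 < box 15; box 15 < box 7. Chaining them end to end gives the full order.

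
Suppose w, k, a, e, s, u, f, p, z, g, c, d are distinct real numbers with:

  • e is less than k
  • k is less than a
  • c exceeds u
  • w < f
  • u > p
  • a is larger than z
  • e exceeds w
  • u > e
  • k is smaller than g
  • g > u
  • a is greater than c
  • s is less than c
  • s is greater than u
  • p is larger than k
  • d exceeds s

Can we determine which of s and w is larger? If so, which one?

w < e < k < p < u < s, by transitivity through e, k, p, u.
So s is larger.

s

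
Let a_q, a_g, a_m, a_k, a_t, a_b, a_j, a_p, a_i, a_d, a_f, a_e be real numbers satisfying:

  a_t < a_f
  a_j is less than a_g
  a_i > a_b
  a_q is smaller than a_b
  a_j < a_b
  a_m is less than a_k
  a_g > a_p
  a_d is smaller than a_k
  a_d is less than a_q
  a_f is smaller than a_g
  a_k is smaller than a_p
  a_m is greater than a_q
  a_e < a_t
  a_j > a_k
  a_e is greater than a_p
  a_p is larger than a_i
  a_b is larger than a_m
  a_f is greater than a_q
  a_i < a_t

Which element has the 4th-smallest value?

Chaining the given pairs: a_d < a_q < a_m < a_k < a_j < a_b < a_i < a_p < a_e < a_t < a_f < a_g.
The 4th smallest is a_k.

a_k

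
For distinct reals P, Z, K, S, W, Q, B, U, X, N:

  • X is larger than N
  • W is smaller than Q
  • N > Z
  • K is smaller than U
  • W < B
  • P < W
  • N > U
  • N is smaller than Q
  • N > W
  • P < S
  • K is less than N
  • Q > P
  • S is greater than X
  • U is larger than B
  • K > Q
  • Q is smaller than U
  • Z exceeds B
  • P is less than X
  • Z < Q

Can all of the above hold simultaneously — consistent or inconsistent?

We have N < Q stated directly, yet also Q < K < U < N by chaining the others — so Q < N. Contradiction.

inconsistent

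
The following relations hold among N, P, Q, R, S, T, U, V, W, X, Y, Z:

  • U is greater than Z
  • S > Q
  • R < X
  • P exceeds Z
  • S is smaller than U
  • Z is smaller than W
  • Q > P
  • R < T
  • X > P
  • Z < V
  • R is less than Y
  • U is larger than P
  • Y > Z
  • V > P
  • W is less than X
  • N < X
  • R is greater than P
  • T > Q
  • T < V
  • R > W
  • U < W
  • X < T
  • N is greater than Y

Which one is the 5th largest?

The consecutive relations fix a unique order: Z < P < Q < S < U < W < R < Y < N < X < T < V.
Counting 5 from the largest end gives Y.

Y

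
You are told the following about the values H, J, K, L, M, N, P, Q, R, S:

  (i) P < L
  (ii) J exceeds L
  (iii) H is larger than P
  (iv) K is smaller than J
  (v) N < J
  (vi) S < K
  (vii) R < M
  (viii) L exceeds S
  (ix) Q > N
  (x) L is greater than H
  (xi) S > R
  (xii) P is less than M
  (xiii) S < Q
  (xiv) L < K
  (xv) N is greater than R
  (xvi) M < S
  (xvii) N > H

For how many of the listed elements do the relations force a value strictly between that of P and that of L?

3

The relations place P below L. An element lies strictly between them when it is forced above P and also forced below L.
Above P: {H, M, S, N, K, Q, J}. Below L: {R, H, M, S}.
Intersection: {H, M, S} — 3.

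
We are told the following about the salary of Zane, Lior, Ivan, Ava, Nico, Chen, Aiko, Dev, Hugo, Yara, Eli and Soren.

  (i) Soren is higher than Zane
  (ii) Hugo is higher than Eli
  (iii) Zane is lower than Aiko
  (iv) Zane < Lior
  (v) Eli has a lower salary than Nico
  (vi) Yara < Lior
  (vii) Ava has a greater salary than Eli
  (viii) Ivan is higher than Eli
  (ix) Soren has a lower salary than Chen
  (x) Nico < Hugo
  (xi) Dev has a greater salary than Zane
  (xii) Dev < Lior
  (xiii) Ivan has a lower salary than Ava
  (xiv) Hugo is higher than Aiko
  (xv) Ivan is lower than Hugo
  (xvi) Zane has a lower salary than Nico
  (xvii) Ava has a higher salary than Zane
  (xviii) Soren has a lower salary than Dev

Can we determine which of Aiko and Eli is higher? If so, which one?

Following every chain through Eli: above Eli we get Ivan, Nico, Ava, Hugo.
Aiko is not reached, and no chain runs the other way from Aiko to Eli.
So the given relations leave the order of Eli and Aiko undetermined.

undetermined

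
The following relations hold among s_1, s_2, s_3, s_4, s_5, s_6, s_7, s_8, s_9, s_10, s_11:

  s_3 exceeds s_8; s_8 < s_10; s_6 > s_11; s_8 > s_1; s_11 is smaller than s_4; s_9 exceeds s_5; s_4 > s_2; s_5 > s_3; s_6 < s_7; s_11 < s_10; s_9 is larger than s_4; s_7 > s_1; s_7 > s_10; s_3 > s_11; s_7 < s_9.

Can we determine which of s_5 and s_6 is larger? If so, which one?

undetermined

Following every chain through s_6: above s_6 we get s_7, s_9; below s_6 we get s_11.
s_5 is not reached, and no chain runs the other way from s_5 to s_6.
So the given relations leave the order of s_6 and s_5 undetermined.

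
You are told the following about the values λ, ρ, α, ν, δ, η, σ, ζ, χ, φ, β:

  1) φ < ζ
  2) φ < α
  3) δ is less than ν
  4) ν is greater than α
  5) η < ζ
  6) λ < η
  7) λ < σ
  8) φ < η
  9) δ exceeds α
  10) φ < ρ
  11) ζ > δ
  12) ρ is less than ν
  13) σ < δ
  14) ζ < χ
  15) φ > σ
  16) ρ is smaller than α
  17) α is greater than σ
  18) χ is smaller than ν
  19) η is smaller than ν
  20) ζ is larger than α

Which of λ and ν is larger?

ν

Link the given pairs in sequence: λ < σ; σ < φ; φ < ρ; ρ < α; α < δ; δ < ζ; ζ < χ; χ < ν.
Together: λ < σ < φ < ρ < α < δ < ζ < χ < ν.
So λ < ν; ν is the larger of the two.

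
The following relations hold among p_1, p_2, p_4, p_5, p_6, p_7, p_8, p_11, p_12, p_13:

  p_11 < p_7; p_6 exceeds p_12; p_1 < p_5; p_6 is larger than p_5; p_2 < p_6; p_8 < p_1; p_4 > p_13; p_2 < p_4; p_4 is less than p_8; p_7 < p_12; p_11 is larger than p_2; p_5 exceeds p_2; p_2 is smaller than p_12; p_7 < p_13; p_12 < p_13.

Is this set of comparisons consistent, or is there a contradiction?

The single ordering p_2 < p_11 < p_7 < p_12 < p_13 < p_4 < p_8 < p_1 < p_5 < p_6 satisfies every listed relation, so no contradiction arises.

consistent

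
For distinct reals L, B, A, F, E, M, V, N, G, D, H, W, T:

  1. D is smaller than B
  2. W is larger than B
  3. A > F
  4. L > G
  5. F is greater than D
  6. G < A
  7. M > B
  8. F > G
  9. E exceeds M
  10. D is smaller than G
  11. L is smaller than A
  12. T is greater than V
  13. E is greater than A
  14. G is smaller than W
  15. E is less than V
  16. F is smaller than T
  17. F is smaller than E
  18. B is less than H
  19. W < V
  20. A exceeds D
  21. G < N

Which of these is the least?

D

B is not least since D < B; M is not least since B < M; G is not least since D < G; H is not least since B < H; W is not least since B < W; L is not least since G < L; F is not least since G < F; A is not least since D < A; E is not least since A < E; V is not least since W < V; T is not least since V < T; N is not least since G < N.
Only D has nothing below it, so D is the least.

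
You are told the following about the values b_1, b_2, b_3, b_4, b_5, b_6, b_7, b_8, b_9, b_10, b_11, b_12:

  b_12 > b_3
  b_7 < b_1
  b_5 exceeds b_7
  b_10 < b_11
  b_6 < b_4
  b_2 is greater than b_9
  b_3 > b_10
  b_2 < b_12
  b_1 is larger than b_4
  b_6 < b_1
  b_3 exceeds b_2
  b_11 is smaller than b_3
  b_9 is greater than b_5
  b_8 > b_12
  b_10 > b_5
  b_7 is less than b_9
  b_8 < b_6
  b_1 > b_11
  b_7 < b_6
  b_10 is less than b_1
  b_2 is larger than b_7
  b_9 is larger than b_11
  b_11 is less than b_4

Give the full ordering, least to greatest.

b_7 < b_5 < b_10 < b_11 < b_9 < b_2 < b_3 < b_12 < b_8 < b_6 < b_4 < b_1

Nothing is placed below b_7, so it is least; from there b_7 < b_5; b_5 < b_10; b_10 < b_11; b_11 < b_9; b_9 < b_2; b_2 < b_3; b_3 < b_12; b_12 < b_8; b_8 < b_6; b_6 < b_4; b_4 < b_1, each given directly.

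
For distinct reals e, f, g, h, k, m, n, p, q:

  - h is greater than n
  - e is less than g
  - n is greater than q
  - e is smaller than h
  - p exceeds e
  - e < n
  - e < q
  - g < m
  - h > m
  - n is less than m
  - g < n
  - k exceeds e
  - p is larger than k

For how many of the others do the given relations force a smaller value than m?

Directly below m: g, n.
One step further: e, q (4 so far).
Nothing else is reachable below m; 4 in all.

4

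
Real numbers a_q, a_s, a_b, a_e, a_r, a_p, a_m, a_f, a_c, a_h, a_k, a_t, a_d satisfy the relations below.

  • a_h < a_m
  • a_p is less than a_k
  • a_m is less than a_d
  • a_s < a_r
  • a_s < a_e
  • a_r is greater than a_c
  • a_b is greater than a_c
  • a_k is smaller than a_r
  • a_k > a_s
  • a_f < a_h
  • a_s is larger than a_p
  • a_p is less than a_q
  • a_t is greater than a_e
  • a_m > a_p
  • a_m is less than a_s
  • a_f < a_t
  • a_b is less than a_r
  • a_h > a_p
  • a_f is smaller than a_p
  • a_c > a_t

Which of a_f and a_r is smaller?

a_f < a_p and a_p < a_h give a_f < a_h.
Then a_h < a_m extends the chain to a_m.
Then a_m < a_s extends the chain to a_s.
With a_s < a_e: a_f < a_p < a_h < a_m < a_s < a_e.
Then a_e < a_t extends the chain to a_t.
With a_t < a_c: a_f < a_p < a_h < a_m < a_s < a_e < a_t < a_c.
With a_c < a_r: a_f < a_p < a_h < a_m < a_s < a_e < a_t < a_c < a_r.
So a_f < a_r; a_f is the smaller of the two.

a_f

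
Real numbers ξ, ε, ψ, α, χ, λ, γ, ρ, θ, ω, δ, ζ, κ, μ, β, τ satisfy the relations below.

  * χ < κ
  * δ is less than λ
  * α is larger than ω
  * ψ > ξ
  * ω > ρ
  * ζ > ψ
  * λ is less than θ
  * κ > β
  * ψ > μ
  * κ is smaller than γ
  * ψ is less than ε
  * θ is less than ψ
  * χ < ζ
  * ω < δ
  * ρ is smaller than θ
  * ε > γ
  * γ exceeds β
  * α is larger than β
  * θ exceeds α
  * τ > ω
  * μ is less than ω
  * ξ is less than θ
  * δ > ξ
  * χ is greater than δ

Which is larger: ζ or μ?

ζ

Chaining the given relations: μ < ω < δ < λ < θ < ψ < ζ.
So μ < ζ; ζ is the larger of the two.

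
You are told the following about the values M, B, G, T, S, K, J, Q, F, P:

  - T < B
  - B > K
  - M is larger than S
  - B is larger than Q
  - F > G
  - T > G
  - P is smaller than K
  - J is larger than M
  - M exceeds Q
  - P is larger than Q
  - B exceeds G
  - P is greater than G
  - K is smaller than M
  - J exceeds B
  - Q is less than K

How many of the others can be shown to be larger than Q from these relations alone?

5

The elements the relations force above Q are P, K, B, M, J — no chain reaches any other.
That is 5.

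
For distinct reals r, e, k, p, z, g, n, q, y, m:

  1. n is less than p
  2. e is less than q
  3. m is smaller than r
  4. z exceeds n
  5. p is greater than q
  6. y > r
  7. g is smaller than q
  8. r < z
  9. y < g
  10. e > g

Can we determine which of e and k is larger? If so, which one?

Following every chain through e: above e we get q, p; below e we get m, r, y, g.
k is not reached, and no chain runs the other way from k to e.
So the given relations leave the order of e and k undetermined.

undetermined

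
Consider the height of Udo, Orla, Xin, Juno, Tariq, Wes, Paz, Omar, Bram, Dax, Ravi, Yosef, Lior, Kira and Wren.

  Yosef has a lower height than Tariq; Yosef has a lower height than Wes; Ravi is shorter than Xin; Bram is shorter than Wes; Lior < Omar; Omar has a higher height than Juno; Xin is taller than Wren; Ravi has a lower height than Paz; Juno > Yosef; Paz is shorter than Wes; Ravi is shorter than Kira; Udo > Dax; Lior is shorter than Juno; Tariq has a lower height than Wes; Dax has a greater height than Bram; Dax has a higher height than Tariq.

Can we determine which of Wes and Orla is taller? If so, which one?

Following every chain through Orla: nothing is chained to Orla.
Wes is not reached, and no chain runs the other way from Wes to Orla.
So the given relations leave the order of Orla and Wes undetermined.

undetermined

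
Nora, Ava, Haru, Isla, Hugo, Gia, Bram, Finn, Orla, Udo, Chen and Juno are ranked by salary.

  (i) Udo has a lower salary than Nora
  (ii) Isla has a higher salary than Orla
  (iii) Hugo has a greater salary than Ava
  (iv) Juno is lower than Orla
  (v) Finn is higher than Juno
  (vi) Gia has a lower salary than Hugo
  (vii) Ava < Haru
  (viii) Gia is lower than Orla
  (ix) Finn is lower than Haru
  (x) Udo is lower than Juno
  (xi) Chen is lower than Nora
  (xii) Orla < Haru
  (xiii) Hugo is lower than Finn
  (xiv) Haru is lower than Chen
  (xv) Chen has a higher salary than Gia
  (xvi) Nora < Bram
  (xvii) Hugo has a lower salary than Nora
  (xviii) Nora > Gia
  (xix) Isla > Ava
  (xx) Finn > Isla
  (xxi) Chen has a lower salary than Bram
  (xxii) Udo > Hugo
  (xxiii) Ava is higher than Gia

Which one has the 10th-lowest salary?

Chen

Piecing the relations together gives one ordering: Gia < Ava < Hugo < Udo < Juno < Orla < Isla < Finn < Haru < Chen < Nora < Bram.
Counting 10 from the smallest end gives Chen.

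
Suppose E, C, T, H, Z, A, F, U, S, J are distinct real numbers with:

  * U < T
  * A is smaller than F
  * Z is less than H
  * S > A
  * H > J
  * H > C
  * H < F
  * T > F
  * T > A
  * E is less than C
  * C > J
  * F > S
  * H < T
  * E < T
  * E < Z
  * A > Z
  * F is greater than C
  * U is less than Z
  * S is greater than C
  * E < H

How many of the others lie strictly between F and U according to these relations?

The relations place U below F. An element lies strictly between them when it is forced above U and also forced below F.
Above U: {Z, A, S, H, T}. Below F: {J, E, Z, C, A, S, H}.
Intersection: {Z, A, S, H} — 4.

4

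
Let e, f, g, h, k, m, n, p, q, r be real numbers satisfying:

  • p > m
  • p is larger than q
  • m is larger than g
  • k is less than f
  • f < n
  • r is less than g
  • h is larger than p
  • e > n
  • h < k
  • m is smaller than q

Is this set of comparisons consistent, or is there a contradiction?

The single ordering r < g < m < q < p < h < k < f < n < e satisfies every listed relation, so no contradiction arises.

consistent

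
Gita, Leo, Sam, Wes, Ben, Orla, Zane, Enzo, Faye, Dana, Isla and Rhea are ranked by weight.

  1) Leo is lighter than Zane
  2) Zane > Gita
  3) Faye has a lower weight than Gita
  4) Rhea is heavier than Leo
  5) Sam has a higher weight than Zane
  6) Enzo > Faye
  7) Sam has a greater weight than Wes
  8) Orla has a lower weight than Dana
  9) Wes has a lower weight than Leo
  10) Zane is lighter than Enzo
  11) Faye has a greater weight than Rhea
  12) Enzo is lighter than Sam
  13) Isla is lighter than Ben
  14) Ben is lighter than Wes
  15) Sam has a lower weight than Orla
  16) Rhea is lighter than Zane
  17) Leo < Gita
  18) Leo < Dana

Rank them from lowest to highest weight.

Nothing is placed below Isla, so it is least; from there Isla < Ben; Ben < Wes; Wes < Leo; Leo < Rhea; Rhea < Faye; Faye < Gita; Gita < Zane; Zane < Enzo; Enzo < Sam; Sam < Orla; Orla < Dana, each given directly.

Isla < Ben < Wes < Leo < Rhea < Faye < Gita < Zane < Enzo < Sam < Orla < Dana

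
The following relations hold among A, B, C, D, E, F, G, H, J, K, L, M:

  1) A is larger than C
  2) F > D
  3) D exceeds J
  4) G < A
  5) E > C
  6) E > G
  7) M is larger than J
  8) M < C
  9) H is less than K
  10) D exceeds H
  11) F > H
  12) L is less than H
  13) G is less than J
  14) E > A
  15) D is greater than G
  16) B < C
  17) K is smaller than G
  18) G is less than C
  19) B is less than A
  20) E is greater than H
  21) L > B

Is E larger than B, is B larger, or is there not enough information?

Link the given pairs in sequence: B < L; L < H; H < K; K < G; G < J; J < M; M < C; C < A; A < E.
Together: B < L < H < K < G < J < M < C < A < E.
So E is larger.

E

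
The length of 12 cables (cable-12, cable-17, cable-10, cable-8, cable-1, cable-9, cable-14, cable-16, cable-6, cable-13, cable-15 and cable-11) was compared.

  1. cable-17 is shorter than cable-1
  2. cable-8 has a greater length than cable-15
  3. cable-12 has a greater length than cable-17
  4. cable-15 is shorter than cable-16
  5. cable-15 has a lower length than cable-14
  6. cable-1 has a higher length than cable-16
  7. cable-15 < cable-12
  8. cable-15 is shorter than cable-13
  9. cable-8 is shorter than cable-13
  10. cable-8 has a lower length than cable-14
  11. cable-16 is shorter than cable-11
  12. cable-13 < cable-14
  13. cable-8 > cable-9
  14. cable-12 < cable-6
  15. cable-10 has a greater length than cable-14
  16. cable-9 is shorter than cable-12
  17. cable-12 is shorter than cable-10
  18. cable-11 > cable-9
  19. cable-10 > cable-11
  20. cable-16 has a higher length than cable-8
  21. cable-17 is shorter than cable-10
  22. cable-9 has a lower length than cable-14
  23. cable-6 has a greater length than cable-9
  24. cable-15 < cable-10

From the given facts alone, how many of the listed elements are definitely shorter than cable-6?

4

From cable-6 the given relations immediately reach cable-9, cable-12.
From those, cable-17, cable-15 — 4 in total.
Nothing else is reachable below cable-6; 4 in all.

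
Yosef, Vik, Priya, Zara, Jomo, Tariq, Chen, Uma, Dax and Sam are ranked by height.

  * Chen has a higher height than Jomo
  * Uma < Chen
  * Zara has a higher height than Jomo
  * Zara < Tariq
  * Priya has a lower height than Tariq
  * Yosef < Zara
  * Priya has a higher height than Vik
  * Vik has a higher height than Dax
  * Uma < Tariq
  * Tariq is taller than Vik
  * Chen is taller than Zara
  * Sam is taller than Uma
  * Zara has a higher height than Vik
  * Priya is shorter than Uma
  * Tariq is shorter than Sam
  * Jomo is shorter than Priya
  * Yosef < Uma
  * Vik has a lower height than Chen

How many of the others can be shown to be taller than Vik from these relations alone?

From Vik the given relations immediately reach Priya, Zara, Chen, Tariq.
From those, Uma, Sam — 6 in total.
No other element is forced above Vik by the given relations, so the count is 6.

6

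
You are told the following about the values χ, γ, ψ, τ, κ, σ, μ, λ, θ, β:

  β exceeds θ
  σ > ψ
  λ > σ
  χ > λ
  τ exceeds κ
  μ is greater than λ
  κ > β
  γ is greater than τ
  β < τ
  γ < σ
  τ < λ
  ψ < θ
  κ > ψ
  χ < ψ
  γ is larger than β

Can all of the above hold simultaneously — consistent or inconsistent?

We have λ < χ stated directly, yet also χ < ψ < θ < β < κ < τ < γ < σ < λ by chaining the others — so χ < λ. Contradiction.

inconsistent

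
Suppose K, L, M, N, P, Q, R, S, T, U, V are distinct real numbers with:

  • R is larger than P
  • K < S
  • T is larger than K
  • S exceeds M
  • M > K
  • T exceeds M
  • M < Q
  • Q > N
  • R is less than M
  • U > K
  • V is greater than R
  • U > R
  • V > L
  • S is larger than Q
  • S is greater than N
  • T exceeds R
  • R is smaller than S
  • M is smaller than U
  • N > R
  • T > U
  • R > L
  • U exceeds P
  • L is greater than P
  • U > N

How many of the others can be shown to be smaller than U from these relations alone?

6

The elements the relations force below U are P, K, L, R, N, M — no chain reaches any other.
That is 6.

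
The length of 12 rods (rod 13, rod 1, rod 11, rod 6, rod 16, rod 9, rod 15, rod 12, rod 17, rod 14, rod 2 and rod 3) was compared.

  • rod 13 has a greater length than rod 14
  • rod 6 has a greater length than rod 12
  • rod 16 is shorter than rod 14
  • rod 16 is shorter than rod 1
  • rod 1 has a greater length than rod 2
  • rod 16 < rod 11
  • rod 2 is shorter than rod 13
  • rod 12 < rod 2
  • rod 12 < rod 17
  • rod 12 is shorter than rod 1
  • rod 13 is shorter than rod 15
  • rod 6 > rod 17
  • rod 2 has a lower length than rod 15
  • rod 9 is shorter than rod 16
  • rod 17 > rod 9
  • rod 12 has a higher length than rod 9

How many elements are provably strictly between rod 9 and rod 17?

The relations place rod 9 below rod 17. An element lies strictly between them when it is forced above rod 9 and also forced below rod 17.
Above rod 9: {rod 16, rod 14, rod 11, rod 12, rod 2, rod 13, rod 1, rod 6, rod 15}. Below rod 17: {rod 12}.
Intersection: {rod 12} — 1.

1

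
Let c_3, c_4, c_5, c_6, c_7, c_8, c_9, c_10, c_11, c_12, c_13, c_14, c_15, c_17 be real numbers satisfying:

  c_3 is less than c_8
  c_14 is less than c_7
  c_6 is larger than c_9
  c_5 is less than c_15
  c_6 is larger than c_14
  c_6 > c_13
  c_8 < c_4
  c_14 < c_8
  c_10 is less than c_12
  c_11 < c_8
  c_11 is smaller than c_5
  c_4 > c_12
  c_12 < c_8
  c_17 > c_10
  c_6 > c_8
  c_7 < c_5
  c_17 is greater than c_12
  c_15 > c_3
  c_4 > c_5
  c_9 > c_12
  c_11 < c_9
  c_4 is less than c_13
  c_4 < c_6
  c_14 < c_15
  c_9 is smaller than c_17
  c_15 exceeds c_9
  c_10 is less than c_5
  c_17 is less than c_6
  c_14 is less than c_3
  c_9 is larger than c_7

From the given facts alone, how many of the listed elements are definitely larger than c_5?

The elements the relations force above c_5 are c_4, c_15, c_13, c_6 — no chain reaches any other.
That is 4.

4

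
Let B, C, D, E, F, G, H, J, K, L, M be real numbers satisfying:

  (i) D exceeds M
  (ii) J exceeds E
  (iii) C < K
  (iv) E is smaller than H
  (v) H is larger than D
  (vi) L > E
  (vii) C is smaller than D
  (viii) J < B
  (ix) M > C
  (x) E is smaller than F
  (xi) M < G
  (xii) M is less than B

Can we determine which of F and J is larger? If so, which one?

Following every chain through J: above J we get B; below J we get E.
F is not reached, and no chain runs the other way from F to J.
So the given relations leave the order of J and F undetermined.

undetermined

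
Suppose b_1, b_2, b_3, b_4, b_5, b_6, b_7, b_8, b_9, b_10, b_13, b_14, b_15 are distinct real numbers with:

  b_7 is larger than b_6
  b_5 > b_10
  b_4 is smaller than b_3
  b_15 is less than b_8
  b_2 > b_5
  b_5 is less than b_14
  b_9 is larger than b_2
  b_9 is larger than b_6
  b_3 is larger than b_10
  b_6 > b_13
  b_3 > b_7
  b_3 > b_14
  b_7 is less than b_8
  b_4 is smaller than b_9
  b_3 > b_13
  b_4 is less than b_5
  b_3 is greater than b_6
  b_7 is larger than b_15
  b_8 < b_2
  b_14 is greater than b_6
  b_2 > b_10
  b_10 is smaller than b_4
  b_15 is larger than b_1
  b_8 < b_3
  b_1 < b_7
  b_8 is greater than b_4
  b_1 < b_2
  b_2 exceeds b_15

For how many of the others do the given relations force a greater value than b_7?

4

The elements the relations force above b_7 are b_8, b_3, b_2, b_9 — no chain reaches any other.
That is 4.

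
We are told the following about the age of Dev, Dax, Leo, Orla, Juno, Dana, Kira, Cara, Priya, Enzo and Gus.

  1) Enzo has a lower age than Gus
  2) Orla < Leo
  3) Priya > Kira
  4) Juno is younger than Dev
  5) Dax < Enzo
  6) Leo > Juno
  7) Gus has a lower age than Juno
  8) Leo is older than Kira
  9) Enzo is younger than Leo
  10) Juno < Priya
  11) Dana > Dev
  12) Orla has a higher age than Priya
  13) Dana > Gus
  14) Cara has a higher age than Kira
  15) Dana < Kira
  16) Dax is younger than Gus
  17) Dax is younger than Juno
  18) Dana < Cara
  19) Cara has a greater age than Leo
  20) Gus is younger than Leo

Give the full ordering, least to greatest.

Dax < Enzo < Gus < Juno < Dev < Dana < Kira < Priya < Orla < Leo < Cara

Each adjacent pair is fixed by a given relation: Dax < Enzo; Enzo < Gus; Gus < Juno; Juno < Dev; Dev < Dana; Dana < Kira; Kira < Priya; Priya < Orla; Orla < Leo; Leo < Cara. Chaining them end to end gives the full order.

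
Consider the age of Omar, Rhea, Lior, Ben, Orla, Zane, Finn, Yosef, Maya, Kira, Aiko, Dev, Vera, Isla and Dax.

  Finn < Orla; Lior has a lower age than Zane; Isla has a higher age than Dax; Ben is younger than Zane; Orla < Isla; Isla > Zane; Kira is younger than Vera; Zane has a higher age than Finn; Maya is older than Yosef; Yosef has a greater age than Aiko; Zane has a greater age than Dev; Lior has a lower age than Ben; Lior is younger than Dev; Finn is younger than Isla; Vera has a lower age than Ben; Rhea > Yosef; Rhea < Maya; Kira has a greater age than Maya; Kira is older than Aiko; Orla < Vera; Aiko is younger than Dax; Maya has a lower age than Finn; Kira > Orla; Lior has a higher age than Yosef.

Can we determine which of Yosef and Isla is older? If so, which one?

Isla

Following the relations from Yosef: Yosef < Rhea < Maya < Finn < Orla < Vera < Ben < Zane < Isla.
So Isla is older.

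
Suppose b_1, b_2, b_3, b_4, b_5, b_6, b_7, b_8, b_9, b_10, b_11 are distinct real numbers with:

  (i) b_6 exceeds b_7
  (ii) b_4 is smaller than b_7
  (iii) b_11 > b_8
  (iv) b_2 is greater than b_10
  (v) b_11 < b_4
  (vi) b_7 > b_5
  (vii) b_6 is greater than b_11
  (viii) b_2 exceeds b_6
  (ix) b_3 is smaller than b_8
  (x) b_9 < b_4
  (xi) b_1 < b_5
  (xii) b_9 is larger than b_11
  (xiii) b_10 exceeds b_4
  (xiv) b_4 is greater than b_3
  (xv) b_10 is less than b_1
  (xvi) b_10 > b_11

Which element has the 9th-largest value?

b_11

Piecing the relations together gives one ordering: b_3 < b_8 < b_11 < b_9 < b_4 < b_10 < b_1 < b_5 < b_7 < b_6 < b_2.
The 9th largest is b_11.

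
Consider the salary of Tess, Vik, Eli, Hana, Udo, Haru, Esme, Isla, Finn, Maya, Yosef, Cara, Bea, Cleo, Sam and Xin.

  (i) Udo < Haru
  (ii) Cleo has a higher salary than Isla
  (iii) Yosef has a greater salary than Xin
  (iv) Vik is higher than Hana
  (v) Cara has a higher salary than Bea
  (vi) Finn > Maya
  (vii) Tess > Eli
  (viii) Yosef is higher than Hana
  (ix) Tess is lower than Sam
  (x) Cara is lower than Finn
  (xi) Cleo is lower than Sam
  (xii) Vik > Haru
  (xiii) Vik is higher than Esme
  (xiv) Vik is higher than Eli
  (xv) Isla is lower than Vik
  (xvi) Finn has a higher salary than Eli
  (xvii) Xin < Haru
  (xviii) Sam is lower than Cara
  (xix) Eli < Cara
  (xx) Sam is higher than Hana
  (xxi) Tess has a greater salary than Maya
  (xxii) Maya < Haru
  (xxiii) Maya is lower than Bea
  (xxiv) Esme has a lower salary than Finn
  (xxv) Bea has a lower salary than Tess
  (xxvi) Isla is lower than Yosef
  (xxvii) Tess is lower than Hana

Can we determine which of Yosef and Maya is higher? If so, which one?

Chaining the given relations: Maya < Bea < Tess < Hana < Yosef.
So Yosef is higher.

Yosef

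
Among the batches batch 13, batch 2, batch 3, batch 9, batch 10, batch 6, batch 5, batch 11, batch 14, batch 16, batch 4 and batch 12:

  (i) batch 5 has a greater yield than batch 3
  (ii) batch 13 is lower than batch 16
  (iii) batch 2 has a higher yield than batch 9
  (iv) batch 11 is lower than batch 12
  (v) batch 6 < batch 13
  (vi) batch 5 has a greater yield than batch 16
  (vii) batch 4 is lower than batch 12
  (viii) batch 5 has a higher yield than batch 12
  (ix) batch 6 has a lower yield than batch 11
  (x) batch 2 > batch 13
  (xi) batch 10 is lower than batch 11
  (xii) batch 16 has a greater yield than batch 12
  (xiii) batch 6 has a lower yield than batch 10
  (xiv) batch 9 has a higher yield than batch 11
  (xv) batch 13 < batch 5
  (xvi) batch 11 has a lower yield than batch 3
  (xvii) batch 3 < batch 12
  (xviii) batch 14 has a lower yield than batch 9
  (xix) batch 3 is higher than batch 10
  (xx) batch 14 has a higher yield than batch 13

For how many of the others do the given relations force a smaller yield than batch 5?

8

Directly below batch 5: batch 13, batch 3, batch 12, batch 16.
One step further: batch 6, batch 10, batch 11, batch 4 (8 so far).
No other element is forced below batch 5 by the given relations, so the count is 8.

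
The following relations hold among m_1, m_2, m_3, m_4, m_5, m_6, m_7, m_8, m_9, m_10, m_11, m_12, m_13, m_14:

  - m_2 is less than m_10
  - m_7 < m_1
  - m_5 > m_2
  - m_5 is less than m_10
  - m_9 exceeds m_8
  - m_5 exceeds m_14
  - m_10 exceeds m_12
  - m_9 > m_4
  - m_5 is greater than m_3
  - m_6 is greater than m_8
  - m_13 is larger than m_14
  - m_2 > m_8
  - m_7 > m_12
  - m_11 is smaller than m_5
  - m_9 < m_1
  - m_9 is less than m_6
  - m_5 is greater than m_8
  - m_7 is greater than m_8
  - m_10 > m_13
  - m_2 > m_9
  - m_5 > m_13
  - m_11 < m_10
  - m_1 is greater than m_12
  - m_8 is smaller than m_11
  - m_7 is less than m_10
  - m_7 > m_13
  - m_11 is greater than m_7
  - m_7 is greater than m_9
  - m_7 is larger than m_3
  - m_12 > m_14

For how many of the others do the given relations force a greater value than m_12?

Directly above m_12: m_7, m_1, m_10.
One step further: m_11 (4 so far).
One step further: m_5 (5 so far).
Nothing else is reachable above m_12; 5 in all.

5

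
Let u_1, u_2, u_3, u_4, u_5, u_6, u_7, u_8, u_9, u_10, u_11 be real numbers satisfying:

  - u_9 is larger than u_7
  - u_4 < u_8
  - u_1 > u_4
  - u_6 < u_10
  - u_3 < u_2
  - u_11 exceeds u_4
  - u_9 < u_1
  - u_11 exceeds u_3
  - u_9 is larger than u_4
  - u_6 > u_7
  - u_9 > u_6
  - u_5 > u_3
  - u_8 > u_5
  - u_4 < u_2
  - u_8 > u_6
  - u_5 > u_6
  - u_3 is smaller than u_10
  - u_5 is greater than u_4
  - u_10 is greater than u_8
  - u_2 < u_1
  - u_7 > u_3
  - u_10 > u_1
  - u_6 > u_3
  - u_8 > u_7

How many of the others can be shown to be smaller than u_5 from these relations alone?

Directly below u_5: u_3, u_4, u_6.
One step further: u_7 (4 so far).
No other element is forced below u_5 by the given relations, so the count is 4.

4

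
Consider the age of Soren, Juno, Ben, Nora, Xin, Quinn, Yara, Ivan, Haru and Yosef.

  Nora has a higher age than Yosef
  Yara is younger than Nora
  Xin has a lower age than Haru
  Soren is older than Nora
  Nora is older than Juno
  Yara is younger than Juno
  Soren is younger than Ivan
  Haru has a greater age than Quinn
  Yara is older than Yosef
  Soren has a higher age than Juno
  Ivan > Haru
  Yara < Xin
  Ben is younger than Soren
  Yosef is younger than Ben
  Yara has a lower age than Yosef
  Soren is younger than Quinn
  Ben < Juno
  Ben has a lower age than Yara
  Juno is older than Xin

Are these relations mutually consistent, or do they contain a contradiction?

inconsistent

We have Yara < Yosef stated directly, yet also Yosef < Ben < Yara by chaining the others — so Yosef < Yara. Contradiction.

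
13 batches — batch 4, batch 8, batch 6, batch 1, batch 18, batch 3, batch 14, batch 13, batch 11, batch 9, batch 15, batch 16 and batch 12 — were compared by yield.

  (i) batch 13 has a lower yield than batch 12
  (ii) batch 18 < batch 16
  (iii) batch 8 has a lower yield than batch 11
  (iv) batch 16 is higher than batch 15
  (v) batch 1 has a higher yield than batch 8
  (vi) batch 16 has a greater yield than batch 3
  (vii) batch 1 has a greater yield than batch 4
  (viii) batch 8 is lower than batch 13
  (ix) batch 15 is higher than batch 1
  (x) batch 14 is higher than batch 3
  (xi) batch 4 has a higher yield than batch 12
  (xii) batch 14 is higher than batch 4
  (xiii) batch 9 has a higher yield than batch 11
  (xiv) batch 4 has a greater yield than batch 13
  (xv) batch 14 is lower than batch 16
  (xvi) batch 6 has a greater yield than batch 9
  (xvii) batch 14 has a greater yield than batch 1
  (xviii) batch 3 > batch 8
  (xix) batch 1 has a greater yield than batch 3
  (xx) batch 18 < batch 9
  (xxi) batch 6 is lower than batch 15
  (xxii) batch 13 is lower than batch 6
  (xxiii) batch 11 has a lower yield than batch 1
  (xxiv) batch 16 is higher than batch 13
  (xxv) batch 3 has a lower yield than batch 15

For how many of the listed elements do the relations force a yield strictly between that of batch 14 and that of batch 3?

1

The relations place batch 3 below batch 14. An element lies strictly between them when it is forced above batch 3 and also forced below batch 14.
Above batch 3: {batch 1, batch 15, batch 16}. Below batch 14: {batch 8, batch 13, batch 11, batch 12, batch 4, batch 1}.
Intersection: {batch 1} — 1.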